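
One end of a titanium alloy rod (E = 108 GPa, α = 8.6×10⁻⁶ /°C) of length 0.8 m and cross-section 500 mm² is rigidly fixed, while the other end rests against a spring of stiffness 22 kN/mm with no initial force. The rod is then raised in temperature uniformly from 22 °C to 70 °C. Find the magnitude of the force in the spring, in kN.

The unrestrained thermal change is αΔT L = 8.6×10⁻⁶ × 48 × 800 = 0.3302 mm.
With a force P in the spring, the elastic change of the rod is PL/(AE) and that of the spring is P/k; compatibility requires their sum to equal δ_free.
So P = δ_free / [L/(AE) + 1/k] = 0.3302 / [ 800/(500×108×10³) + 1/(22×10³) ].
P = 0.3302 / 6.027×10⁻⁵ = 5479 N.

P ≈ 5.48 kN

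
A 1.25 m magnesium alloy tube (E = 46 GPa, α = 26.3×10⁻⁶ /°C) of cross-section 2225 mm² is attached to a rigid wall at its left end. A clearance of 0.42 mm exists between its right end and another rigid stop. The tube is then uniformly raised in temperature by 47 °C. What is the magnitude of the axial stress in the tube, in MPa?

Free thermal elongation = αΔT L = 26.3×10⁻⁶ × 47 × 1250 = 1.545 mm.
The gap closes (δ_free > 0.42 mm) and the wall then resists a further 1.545 − 0.42 = 1.125 mm of expansion.
Compatibility: PL/(AE) = 1.125 mm, so σ = P/A = E × (1.125/1250) = 41.4 MPa.

σ ≈ 41.4 MPa (compressive)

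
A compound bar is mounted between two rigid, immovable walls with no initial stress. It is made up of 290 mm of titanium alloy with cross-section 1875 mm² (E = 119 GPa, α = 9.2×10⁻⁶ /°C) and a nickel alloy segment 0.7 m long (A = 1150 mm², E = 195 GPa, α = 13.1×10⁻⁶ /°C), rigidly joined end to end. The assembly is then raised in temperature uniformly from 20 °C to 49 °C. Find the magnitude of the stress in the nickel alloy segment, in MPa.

With the walls removed the bar would change length by δ_free = Σ αᵢΔT Lᵢ = 9.2×10⁻⁶×29×290 + 13.1×10⁻⁶×29×700 = 0.3433 mm.
The rigid supports impose zero overall length change; the single axial force P common to all segments must satisfy P Σ Lᵢ/(AᵢEᵢ) = δ_free.
The series flexibility is Σ Lᵢ/(AᵢEᵢ) = 290/(1875×119×10³) + 700/(1150×195×10³) = 4.421×10⁻⁶ mm/N.
Hence P = δ_free / Σ(L/AE) = 0.3433/4.421×10⁻⁶ = 77.65 kN (compressive).
σ_{nickel alloy} = P / A = 77650 / 1150 = 67.52 MPa.

σ ≈ 67.5 MPa (compressive)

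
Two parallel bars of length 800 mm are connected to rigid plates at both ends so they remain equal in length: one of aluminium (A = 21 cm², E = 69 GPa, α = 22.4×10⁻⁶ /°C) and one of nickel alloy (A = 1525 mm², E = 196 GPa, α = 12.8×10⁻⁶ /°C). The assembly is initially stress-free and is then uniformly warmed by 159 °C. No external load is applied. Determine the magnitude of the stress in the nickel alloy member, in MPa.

σ ≈ 97.7 MPa (tensile)

Equilibrium of a rigid end plate with no external load gives equal and opposite internal forces ±P in the two members. Since α_{aluminium} > α_{nickel alloy}, heating drives the aluminium into compression and the nickel alloy into tension.
Compatibility of the two members (thermal + elastic change equal): (α₁ − α₂)ΔT = P·[1/(A₁E₁) + 1/(A₂E₂)].
|α₁ − α₂|·ΔT = 9.6×10⁻⁶ × 159 = 0.001526.
1/(A₁E₁) + 1/(A₂E₂) = 1/(2100×69×10³) + 1/(1525×196×10³) = 1.025×10⁻⁸ N⁻¹.
P = 0.001526 / 1.025×10⁻⁸ = 149000 N = 149 kN.
σ_{nickel alloy} = P/A₂ = 149000/1525 = 97.68 MPa, tensile.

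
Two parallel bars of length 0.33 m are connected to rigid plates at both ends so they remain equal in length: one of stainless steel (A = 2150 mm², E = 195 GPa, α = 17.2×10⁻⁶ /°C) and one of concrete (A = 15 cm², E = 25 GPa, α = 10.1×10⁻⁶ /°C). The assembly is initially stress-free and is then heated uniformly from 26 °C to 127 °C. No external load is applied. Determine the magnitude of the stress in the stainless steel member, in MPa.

Both members must finish at the same length. With the larger α, the stainless steel tends to over-expand; the plates restrain it, putting the stainless steel in compression and the concrete in tension. With no external load the two internal forces are equal and opposite, magnitude P.
Compatibility of the two members (thermal + elastic change equal): (α₁ − α₂)ΔT = P·[1/(A₁E₁) + 1/(A₂E₂)].
|α₁ − α₂|·ΔT = 7.1×10⁻⁶ × 101 = 0.0007171.
1/(A₁E₁) + 1/(A₂E₂) = 1/(2150×195×10³) + 1/(1500×25×10³) = 2.905×10⁻⁸ N⁻¹.
So P = 0.0007171 / 2.905×10⁻⁸ = 24.68 kN.
σ_{stainless steel} = P/A₁ = 24680/2150 = 11.48 MPa, compressive.

σ ≈ 11.5 MPa (compressive)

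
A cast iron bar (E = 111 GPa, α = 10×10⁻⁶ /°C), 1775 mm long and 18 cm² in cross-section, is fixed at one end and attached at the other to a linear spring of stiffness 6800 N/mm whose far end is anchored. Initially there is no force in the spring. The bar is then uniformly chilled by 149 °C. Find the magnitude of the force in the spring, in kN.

If the spring were absent the bar would shorten by αΔT L = 10×10⁻⁶ × 149 × 1775 = 2.645 mm.
With a force P in the spring, the elastic change of the bar is PL/(AE) and that of the spring is P/k; compatibility requires their sum to equal δ_free.
P [ L/(AE) + 1/k ] = δ_free → P [ 1775/(1800×111×10³) + 1/(6800) ] = 2.645.
P = 2.645 / 0.0001559 = 16960 N.

P ≈ 17 kN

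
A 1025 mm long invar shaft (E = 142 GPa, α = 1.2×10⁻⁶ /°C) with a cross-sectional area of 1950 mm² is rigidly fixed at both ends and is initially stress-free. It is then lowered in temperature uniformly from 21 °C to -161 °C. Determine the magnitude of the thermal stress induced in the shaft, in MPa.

The supports are rigid, so the total axial strain is zero. The restrained thermal strain is ε = αΔT = 1.2×10⁻⁶ × 182 = 218.4×10⁻⁶.
The stress required to suppress this strain is σ = Eε = 142×10³ × 218.4×10⁻⁶ = 31.01 MPa, tensile since the shaft is trying to contract.

σ ≈ 31 MPa (tensile)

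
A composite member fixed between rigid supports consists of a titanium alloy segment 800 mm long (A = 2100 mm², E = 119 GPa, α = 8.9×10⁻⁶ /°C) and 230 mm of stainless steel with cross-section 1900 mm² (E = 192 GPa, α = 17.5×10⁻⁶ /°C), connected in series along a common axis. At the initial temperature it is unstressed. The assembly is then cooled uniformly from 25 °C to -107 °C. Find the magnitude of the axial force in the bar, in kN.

P ≈ 384 kN (tensile)

Free thermal contraction of the whole bar: Σ αᵢΔT Lᵢ = 8.9×10⁻⁶×132×800 + 17.5×10⁻⁶×132×230 = 1.471 mm.
The rigid supports impose zero overall length change; the single axial force P common to all segments must satisfy P Σ Lᵢ/(AᵢEᵢ) = δ_free.
The series flexibility is Σ Lᵢ/(AᵢEᵢ) = 800/(2100×119×10³) + 230/(1900×192×10³) = 3.832×10⁻⁶ mm/N.
P = 1.471 / 3.832×10⁻⁶ = 383900 N = 383.9 kN, tensile.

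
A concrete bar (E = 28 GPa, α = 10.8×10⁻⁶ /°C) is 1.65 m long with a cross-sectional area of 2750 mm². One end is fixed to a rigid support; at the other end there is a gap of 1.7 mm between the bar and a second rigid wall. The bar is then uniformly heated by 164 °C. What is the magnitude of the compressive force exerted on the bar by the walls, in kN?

Unrestrained expansion: δ_free = αΔT L = 10.8×10⁻⁶ × 164 × 1650 = 2.922 mm.
The gap closes (δ_free > 1.7 mm) and the wall then resists a further 2.922 − 1.7 = 1.222 mm of expansion.
So σ = E(δ_free − g)/L = 28×10³ × 1.222/1650 = 20.75 MPa.
P = σA = 20.75 × 2750 = 57.05 kN.

P ≈ 57 kN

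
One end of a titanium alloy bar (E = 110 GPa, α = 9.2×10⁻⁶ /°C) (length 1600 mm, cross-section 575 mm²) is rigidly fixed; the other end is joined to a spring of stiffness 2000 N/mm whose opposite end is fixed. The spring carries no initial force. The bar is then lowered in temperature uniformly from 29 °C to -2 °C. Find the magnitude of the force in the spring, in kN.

P ≈ 0.869 kN

The unrestrained thermal change is αΔT L = 9.2×10⁻⁶ × 31 × 1600 = 0.4563 mm.
With a force P in the spring, the elastic change of the bar is PL/(AE) and that of the spring is P/k; compatibility requires their sum to equal δ_free.
So P = δ_free / [L/(AE) + 1/k] = 0.4563 / [ 1600/(575×110×10³) + 1/(2000) ].
P = 0.4563 / 0.0005253 = 868.7 N.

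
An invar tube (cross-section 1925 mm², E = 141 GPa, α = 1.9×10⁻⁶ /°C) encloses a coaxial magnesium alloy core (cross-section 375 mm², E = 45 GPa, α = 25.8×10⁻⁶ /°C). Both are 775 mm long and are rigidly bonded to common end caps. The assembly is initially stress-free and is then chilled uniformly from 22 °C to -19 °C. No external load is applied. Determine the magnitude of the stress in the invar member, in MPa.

σ ≈ 8.09 MPa (compressive)

Both members must finish at the same length. With the larger α, the magnesium alloy tends to over-contract; the plates restrain it, putting the magnesium alloy in tension and the invar in compression. With no external load the two internal forces are equal and opposite, magnitude P.
Equating the net (thermal + elastic) strains gives |α₁ − α₂|·ΔT = P·[1/(A₁E₁) + 1/(A₂E₂)].
|α₁ − α₂|·ΔT = 23.9×10⁻⁶ × 41 = 0.0009799.
1/(A₁E₁) + 1/(A₂E₂) = 1/(1925×141×10³) + 1/(375×45×10³) = 6.294×10⁻⁸ N⁻¹.
P = 0.0009799 / 6.294×10⁻⁸ = 15570 N = 15.57 kN.
σ_{invar} = P/A₁ = 15570/1925 = 8.087 MPa, compressive.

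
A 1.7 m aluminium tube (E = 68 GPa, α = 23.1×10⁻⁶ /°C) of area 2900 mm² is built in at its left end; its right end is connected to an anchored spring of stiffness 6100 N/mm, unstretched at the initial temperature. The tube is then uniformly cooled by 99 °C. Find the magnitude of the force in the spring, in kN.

The unrestrained thermal change is αΔT L = 23.1×10⁻⁶ × 99 × 1700 = 3.888 mm.
With a force P in the spring, the elastic change of the tube is PL/(AE) and that of the spring is P/k; compatibility requires their sum to equal δ_free.
P [ L/(AE) + 1/k ] = δ_free → P [ 1700/(2900×68×10³) + 1/(6100) ] = 3.888.
P = 3.888 / 0.0001726 = 22530 N.

P ≈ 22.5 kN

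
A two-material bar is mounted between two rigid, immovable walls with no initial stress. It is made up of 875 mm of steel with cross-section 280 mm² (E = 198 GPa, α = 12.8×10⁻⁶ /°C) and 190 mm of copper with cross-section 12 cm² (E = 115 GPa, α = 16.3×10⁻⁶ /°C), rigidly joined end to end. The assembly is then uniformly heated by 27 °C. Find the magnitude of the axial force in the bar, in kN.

P ≈ 22.5 kN (compressive)

With the walls removed the bar would change length by δ_free = Σ αᵢΔT Lᵢ = 12.8×10⁻⁶×27×875 + 16.3×10⁻⁶×27×190 = 0.386 mm.
Since the ends are fixed, an axial force P builds up, equal in every segment, with P · Σ Lᵢ/(AᵢEᵢ) = δ_free.
Σ Lᵢ/(AᵢEᵢ) = 875/(280×198×10³) + 190/(1200×115×10³) = 1.716×10⁻⁵ mm/N.
Hence P = δ_free / Σ(L/AE) = 0.386/1.716×10⁻⁵ = 22.5 kN (compressive).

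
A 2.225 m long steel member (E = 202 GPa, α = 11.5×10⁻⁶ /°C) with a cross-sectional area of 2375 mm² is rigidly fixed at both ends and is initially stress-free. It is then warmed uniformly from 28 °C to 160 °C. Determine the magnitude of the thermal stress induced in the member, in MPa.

The supports are rigid, so the total axial strain is zero. The restrained thermal strain is ε = αΔT = 11.5×10⁻⁶ × 132 = 1518×10⁻⁶.
Hence σ = E·αΔT = 202×10³ × 1518×10⁻⁶ = 306.6 MPa, compressive.

σ ≈ 307 MPa (compressive)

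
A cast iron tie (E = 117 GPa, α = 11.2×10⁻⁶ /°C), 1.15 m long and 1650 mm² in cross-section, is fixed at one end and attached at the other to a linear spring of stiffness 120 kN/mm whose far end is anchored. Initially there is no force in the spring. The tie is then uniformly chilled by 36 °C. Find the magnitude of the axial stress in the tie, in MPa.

σ ≈ 19.7 MPa (tensile)

The unrestrained thermal change is αΔT L = 11.2×10⁻⁶ × 36 × 1150 = 0.4637 mm.
With a force P in the spring, the elastic change of the tie is PL/(AE) and that of the spring is P/k; compatibility requires their sum to equal δ_free.
So P = δ_free / [L/(AE) + 1/k] = 0.4637 / [ 1150/(1650×117×10³) + 1/(120×10³) ].
P = 0.4637 / 1.429×10⁻⁵ = 32450 N.
σ = P/A = 32450/1650 = 19.66 MPa.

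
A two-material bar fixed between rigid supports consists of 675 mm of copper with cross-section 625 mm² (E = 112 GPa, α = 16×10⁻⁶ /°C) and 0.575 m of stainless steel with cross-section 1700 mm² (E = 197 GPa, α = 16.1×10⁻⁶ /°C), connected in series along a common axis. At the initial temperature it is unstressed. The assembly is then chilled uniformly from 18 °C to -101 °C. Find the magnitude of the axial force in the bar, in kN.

If the supports were absent, the total length change would be Σ αᵢΔT Lᵢ = 16×10⁻⁶×119×675 + 16.1×10⁻⁶×119×575 = 2.387 mm.
The walls prevent any net length change, so an axial force P (same in every segment) develops. Compatibility: P · Σ Lᵢ/(AᵢEᵢ) = δ_free.
The series flexibility is Σ Lᵢ/(AᵢEᵢ) = 675/(625×112×10³) + 575/(1700×197×10³) = 1.136×10⁻⁵ mm/N.
Hence P = δ_free / Σ(L/AE) = 2.387/1.136×10⁻⁵ = 210.1 kN (tensile).

P ≈ 210 kN (tensile)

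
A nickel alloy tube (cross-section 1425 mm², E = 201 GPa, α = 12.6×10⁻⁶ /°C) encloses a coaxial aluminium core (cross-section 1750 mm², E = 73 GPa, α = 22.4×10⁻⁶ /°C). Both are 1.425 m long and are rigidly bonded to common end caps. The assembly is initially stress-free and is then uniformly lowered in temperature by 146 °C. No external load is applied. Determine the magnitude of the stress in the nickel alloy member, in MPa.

σ ≈ 88.7 MPa (compressive)

Equilibrium of a rigid end plate with no external load gives equal and opposite internal forces ±P in the two members. Since α_{aluminium} > α_{nickel alloy}, cooling drives the aluminium into tension and the nickel alloy into compression.
Equating the net (thermal + elastic) strains gives |α₁ − α₂|·ΔT = P·[1/(A₁E₁) + 1/(A₂E₂)].
|α₁ − α₂|·ΔT = 9.8×10⁻⁶ × 146 = 0.001431.
1/(A₁E₁) + 1/(A₂E₂) = 1/(1425×201×10³) + 1/(1750×73×10³) = 1.132×10⁻⁸ N⁻¹.
So P = 0.001431 / 1.132×10⁻⁸ = 126.4 kN.
σ_{nickel alloy} = P/A₁ = 126400/1425 = 88.71 MPa, compressive.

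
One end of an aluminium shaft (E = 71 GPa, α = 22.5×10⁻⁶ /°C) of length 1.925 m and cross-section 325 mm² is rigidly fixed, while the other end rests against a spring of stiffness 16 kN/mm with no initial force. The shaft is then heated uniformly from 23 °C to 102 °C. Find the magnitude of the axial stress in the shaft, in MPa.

σ ≈ 72.1 MPa (compressive)

Free thermal expansion: δ_free = αΔT L = 22.5×10⁻⁶ × 79 × 1925 = 3.422 mm.
With a force P in the spring, the elastic change of the shaft is PL/(AE) and that of the spring is P/k; compatibility requires their sum to equal δ_free.
So P = δ_free / [L/(AE) + 1/k] = 3.422 / [ 1925/(325×71×10³) + 1/(16×10³) ].
P = 3.422 / 0.0001459 = 23450 N.
σ = P/A = 23450/325 = 72.15 MPa.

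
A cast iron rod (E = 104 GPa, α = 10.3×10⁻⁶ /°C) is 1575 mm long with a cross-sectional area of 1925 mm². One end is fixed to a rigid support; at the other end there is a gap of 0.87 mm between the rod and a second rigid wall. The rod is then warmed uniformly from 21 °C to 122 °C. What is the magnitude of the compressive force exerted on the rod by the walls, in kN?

Free thermal elongation = αΔT L = 10.3×10⁻⁶ × 101 × 1575 = 1.638 mm.
After closing the 0.87 mm clearance, 1.638 − 0.87 = 0.7685 mm of expansion remains to be suppressed by the wall.
Compatibility: PL/(AE) = 0.7685 mm, so σ = P/A = E × (0.7685/1575) = 50.74 MPa.
P = σA = 50.74 × 1925 = 97.68 kN.

P ≈ 97.7 kN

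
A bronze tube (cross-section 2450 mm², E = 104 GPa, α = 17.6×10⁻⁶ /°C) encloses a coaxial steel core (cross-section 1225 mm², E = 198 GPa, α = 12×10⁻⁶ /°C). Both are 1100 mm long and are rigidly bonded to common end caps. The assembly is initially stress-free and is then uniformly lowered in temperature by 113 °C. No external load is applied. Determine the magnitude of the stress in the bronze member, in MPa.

Both members must finish at the same length. With the larger α, the bronze tends to over-contract; the plates restrain it, putting the bronze in tension and the steel in compression. With no external load the two internal forces are equal and opposite, magnitude P.
Equating the net (thermal + elastic) strains gives |α₁ − α₂|·ΔT = P·[1/(A₁E₁) + 1/(A₂E₂)].
|α₁ − α₂|·ΔT = 5.6×10⁻⁶ × 113 = 0.0006328.
1/(A₁E₁) + 1/(A₂E₂) = 1/(2450×104×10³) + 1/(1225×198×10³) = 8.048×10⁻⁹ N⁻¹.
P = 0.0006328 / 8.048×10⁻⁹ = 78630 N = 78.63 kN.
σ_{bronze} = P/A₁ = 78630/2450 = 32.1 MPa, tensile.

σ ≈ 32.1 MPa (tensile)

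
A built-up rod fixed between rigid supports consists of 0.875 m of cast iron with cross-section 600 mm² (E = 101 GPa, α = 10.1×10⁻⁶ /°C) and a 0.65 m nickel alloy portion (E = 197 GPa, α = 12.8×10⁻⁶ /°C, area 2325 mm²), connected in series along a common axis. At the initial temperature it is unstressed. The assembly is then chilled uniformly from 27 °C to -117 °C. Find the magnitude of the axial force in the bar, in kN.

P ≈ 156 kN (tensile)

If the supports were absent, the total length change would be Σ αᵢΔT Lᵢ = 10.1×10⁻⁶×144×875 + 12.8×10⁻⁶×144×650 = 2.471 mm.
The rigid supports impose zero overall length change; the single axial force P common to all segments must satisfy P Σ Lᵢ/(AᵢEᵢ) = δ_free.
The series flexibility is Σ Lᵢ/(AᵢEᵢ) = 875/(600×101×10³) + 650/(2325×197×10³) = 1.586×10⁻⁵ mm/N.
P = 2.471 / 1.586×10⁻⁵ = 155800 N = 155.8 kN, tensile.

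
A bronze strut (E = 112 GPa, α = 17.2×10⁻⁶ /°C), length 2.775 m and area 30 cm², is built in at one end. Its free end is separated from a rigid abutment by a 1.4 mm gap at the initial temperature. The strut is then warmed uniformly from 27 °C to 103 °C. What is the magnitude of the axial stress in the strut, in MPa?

Unrestrained expansion: δ_free = αΔT L = 17.2×10⁻⁶ × 76 × 2775 = 3.627 mm.
This exceeds the 1.4 mm gap, so the wall pushes back. The portion of expansion that must be recovered elastically is δ_free − gap = 3.627 − 1.4 = 2.227 mm.
Compatibility: PL/(AE) = 2.227 mm, so σ = P/A = E × (2.227/2775) = 89.9 MPa.

σ ≈ 89.9 MPa (compressive)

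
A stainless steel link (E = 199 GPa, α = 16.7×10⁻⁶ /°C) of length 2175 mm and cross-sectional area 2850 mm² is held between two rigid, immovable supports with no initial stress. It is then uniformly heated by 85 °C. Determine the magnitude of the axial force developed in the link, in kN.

P ≈ 805 kN (compressive)

The ends cannot move, so σ = EαΔT = 199×10³ × 16.7×10⁻⁶ × 85 = 282.5 MPa.
Axial force P = σA = 282.5 × 2850 = 805100 N = 805.1 kN, compressive.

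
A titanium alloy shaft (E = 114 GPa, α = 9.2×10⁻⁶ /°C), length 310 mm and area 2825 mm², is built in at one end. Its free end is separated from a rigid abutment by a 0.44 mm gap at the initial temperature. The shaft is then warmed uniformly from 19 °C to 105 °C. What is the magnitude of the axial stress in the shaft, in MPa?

σ ≈ 0 MPa

Unrestrained expansion: δ_free = αΔT L = 9.2×10⁻⁶ × 86 × 310 = 0.2453 mm.
Since δ_free = 0.245 mm is less than the 0.44 mm gap, the shaft never touches the wall. No axial force develops.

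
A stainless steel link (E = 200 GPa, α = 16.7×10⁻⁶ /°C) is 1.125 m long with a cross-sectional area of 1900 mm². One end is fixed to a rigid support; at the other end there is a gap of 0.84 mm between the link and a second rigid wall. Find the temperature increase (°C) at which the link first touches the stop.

ΔT ≈ 44.7 °C

The gap closes when αΔT L = 0.84 mm, since the link is still unstressed at that instant.
ΔT = 0.84 / (16.7×10⁻⁶ × 1125) = 44.71 °C.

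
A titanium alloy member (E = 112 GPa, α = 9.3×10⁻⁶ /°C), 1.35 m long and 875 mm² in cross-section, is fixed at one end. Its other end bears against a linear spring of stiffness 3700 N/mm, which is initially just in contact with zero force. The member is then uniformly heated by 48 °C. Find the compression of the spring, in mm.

Free thermal expansion: δ_free = αΔT L = 9.3×10⁻⁶ × 48 × 1350 = 0.6026 mm.
With a force P in the spring, the elastic change of the member is PL/(AE) and that of the spring is P/k; compatibility requires their sum to equal δ_free.
So P = δ_free / [L/(AE) + 1/k] = 0.6026 / [ 1350/(875×112×10³) + 1/(3700) ].
P = 0.6026 / 0.000284 = 2122 N.
Spring compression = P/k = 2122/(3700) = 0.5734 mm.

δ ≈ 0.573 mm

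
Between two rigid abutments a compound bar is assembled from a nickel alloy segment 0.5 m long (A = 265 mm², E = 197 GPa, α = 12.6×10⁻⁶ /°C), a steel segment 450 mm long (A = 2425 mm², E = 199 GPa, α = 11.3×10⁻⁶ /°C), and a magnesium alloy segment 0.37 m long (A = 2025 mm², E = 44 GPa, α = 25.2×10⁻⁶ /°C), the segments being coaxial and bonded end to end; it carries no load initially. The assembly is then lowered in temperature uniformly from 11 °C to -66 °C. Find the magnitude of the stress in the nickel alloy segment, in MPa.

If the supports were absent, the total length change would be Σ αᵢΔT Lᵢ = 12.6×10⁻⁶×77×500 + 11.3×10⁻⁶×77×450 + 25.2×10⁻⁶×77×370 = 1.595 mm.
The rigid supports impose zero overall length change; the single axial force P common to all segments must satisfy P Σ Lᵢ/(AᵢEᵢ) = δ_free.
Σ Lᵢ/(AᵢEᵢ) = 500/(265×197×10³) + 450/(2425×199×10³) + 370/(2025×44×10³) = 1.466×10⁻⁵ mm/N.
So P = 1.595 / 1.466×10⁻⁵ = 108.8 kN, tensile.
σ_{nickel alloy} = P / A = 108800 / 265 = 410.4 MPa.

σ ≈ 410 MPa (tensile)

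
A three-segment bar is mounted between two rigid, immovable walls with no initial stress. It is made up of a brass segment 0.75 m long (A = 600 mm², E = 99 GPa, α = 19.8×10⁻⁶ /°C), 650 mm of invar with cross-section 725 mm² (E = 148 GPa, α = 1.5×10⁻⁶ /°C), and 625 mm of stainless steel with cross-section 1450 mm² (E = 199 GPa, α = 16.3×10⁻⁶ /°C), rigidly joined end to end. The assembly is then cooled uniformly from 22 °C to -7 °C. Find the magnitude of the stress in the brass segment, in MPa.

With the walls removed the bar would change length by δ_free = Σ αᵢΔT Lᵢ = 19.8×10⁻⁶×29×750 + 1.5×10⁻⁶×29×650 + 16.3×10⁻⁶×29×625 = 0.7544 mm.
The rigid supports impose zero overall length change; the single axial force P common to all segments must satisfy P Σ Lᵢ/(AᵢEᵢ) = δ_free.
The series flexibility is Σ Lᵢ/(AᵢEᵢ) = 750/(600×99×10³) + 650/(725×148×10³) + 625/(1450×199×10³) = 2.085×10⁻⁵ mm/N.
P = 0.7544 / 2.085×10⁻⁵ = 36180 N = 36.18 kN, tensile.
σ_{brass} = P / A = 36180 / 600 = 60.3 MPa.

σ ≈ 60.3 MPa (tensile)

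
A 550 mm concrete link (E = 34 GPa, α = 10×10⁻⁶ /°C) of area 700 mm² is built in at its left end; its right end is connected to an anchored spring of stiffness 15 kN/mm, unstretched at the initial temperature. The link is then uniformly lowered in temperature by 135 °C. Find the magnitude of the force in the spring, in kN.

P ≈ 8.27 kN

If the spring were absent the link would shorten by αΔT L = 10×10⁻⁶ × 135 × 550 = 0.7425 mm.
With a force P in the spring, the elastic change of the link is PL/(AE) and that of the spring is P/k; compatibility requires their sum to equal δ_free.
So P = δ_free / [L/(AE) + 1/k] = 0.7425 / [ 550/(700×34×10³) + 1/(15×10³) ].
P = 0.7425 / 8.978×10⁻⁵ = 8271 N.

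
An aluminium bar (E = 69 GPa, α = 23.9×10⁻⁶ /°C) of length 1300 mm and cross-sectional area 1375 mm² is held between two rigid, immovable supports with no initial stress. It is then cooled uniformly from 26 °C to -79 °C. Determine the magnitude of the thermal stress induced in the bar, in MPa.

With length fixed, the mechanical strain must cancel the thermal strain αΔT = 23.9×10⁻⁶ × 105 = 2509.5×10⁻⁶.
The stress required to suppress this strain is σ = Eε = 69×10³ × 2509.5×10⁻⁶ = 173.2 MPa, tensile since the bar is trying to contract.

σ ≈ 173 MPa (tensile)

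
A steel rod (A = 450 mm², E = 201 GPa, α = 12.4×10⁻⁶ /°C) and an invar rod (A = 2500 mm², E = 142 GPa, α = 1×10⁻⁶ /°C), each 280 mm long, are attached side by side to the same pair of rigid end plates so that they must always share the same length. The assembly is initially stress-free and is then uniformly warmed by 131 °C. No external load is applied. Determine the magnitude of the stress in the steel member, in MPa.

Both members must finish at the same length. With the larger α, the steel tends to over-expand; the plates restrain it, putting the steel in compression and the invar in tension. With no external load the two internal forces are equal and opposite, magnitude P.
Setting the final lengths equal and cancelling L: (α₁ − α₂)ΔT = P/(A₁E₁) + P/(A₂E₂).
|α₁ − α₂|·ΔT = 11.4×10⁻⁶ × 131 = 0.001493.
1/(A₁E₁) + 1/(A₂E₂) = 1/(450×201×10³) + 1/(2500×142×10³) = 1.387×10⁻⁸ N⁻¹.
So P = 0.001493 / 1.387×10⁻⁸ = 107.7 kN.
σ_{steel} = P/A₁ = 107700/450 = 239.2 MPa, compressive.

σ ≈ 239 MPa (compressive)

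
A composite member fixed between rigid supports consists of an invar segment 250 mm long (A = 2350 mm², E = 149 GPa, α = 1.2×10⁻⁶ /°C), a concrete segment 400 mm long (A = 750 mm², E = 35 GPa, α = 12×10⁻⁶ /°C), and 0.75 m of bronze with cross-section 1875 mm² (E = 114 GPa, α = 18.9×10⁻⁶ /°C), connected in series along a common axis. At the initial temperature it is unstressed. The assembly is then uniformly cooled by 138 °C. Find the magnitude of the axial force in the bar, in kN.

If the supports were absent, the total length change would be Σ αᵢΔT Lᵢ = 1.2×10⁻⁶×138×250 + 12×10⁻⁶×138×400 + 18.9×10⁻⁶×138×750 = 2.66 mm.
The walls prevent any net length change, so an axial force P (same in every segment) develops. Compatibility: P · Σ Lᵢ/(AᵢEᵢ) = δ_free.
The series flexibility is Σ Lᵢ/(AᵢEᵢ) = 250/(2350×149×10³) + 400/(750×35×10³) + 750/(1875×114×10³) = 1.946×10⁻⁵ mm/N.
Hence P = δ_free / Σ(L/AE) = 2.66/1.946×10⁻⁵ = 136.7 kN (tensile).

P ≈ 137 kN (tensile)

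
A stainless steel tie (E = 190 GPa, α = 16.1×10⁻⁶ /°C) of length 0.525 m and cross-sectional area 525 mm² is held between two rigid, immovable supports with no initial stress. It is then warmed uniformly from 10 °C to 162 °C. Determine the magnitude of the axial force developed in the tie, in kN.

With zero net strain, σ = E·αΔT = 190 GPa × 16.1×10⁻⁶ × 152 = 465 MPa.
P = AEαΔT = 525 × 190×10³ × 16.1×10⁻⁶ × 152 = 244.1 kN (compressive).

P ≈ 244 kN (compressive)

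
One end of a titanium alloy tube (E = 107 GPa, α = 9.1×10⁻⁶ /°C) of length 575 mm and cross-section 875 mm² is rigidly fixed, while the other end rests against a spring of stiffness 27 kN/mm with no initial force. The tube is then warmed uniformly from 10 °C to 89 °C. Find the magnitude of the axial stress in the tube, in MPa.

σ ≈ 10.9 MPa (compressive)

Free thermal expansion: δ_free = αΔT L = 9.1×10⁻⁶ × 79 × 575 = 0.4134 mm.
With a force P in the spring, the elastic change of the tube is PL/(AE) and that of the spring is P/k; compatibility requires their sum to equal δ_free.
So P = δ_free / [L/(AE) + 1/k] = 0.4134 / [ 575/(875×107×10³) + 1/(27×10³) ].
P = 0.4134 / 4.318×10⁻⁵ = 9573 N.
σ = P/A = 9573/875 = 10.94 MPa.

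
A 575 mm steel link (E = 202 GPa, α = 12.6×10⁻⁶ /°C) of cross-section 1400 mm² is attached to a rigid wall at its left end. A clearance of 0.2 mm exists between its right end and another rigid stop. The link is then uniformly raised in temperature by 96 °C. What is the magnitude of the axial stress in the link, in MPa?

Unrestrained expansion: δ_free = αΔT L = 12.6×10⁻⁶ × 96 × 575 = 0.6955 mm.
This exceeds the 0.2 mm gap, so the wall pushes back. The portion of expansion that must be recovered elastically is δ_free − gap = 0.6955 − 0.2 = 0.4955 mm.
Compatibility: PL/(AE) = 0.4955 mm, so σ = P/A = E × (0.4955/575) = 174.1 MPa.

σ ≈ 174 MPa (compressive)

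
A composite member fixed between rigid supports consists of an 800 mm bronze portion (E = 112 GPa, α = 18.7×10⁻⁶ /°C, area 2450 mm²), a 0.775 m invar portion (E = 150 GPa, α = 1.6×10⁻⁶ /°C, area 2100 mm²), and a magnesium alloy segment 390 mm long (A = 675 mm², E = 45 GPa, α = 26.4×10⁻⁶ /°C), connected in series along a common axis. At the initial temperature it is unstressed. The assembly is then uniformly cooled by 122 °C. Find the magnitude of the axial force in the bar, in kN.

P ≈ 177 kN (tensile)

With the walls removed the bar would change length by δ_free = Σ αᵢΔT Lᵢ = 18.7×10⁻⁶×122×800 + 1.6×10⁻⁶×122×775 + 26.4×10⁻⁶×122×390 = 3.233 mm.
Since the ends are fixed, an axial force P builds up, equal in every segment, with P · Σ Lᵢ/(AᵢEᵢ) = δ_free.
Σ Lᵢ/(AᵢEᵢ) = 800/(2450×112×10³) + 775/(2100×150×10³) + 390/(675×45×10³) = 1.822×10⁻⁵ mm/N.
P = 3.233 / 1.822×10⁻⁵ = 177500 N = 177.5 kN, tensile.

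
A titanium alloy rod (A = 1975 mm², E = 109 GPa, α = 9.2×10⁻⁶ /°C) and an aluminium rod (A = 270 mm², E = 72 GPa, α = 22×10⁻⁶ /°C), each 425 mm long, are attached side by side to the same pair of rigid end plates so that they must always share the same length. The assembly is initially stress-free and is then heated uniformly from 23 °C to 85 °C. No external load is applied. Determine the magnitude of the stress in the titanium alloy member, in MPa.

Both members must finish at the same length. With the larger α, the aluminium tends to over-expand; the plates restrain it, putting the aluminium in compression and the titanium alloy in tension. With no external load the two internal forces are equal and opposite, magnitude P.
Setting the final lengths equal and cancelling L: (α₁ − α₂)ΔT = P/(A₁E₁) + P/(A₂E₂).
|α₁ − α₂|·ΔT = 12.8×10⁻⁶ × 62 = 0.0007936.
1/(A₁E₁) + 1/(A₂E₂) = 1/(1975×109×10³) + 1/(270×72×10³) = 5.609×10⁻⁸ N⁻¹.
P = 0.0007936 / 5.609×10⁻⁸ = 14150 N = 14.15 kN.
σ_{titanium alloy} = P/A₁ = 14150/1975 = 7.164 MPa, tensile.

σ ≈ 7.16 MPa (tensile)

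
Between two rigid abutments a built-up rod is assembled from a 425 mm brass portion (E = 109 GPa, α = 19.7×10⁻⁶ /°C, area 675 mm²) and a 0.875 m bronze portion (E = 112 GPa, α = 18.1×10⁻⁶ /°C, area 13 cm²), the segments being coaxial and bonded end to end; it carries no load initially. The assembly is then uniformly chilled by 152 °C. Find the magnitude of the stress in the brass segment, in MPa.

With the walls removed the bar would change length by δ_free = Σ αᵢΔT Lᵢ = 19.7×10⁻⁶×152×425 + 18.1×10⁻⁶×152×875 = 3.68 mm.
The walls prevent any net length change, so an axial force P (same in every segment) develops. Compatibility: P · Σ Lᵢ/(AᵢEᵢ) = δ_free.
The series flexibility is Σ Lᵢ/(AᵢEᵢ) = 425/(675×109×10³) + 875/(1300×112×10³) = 1.179×10⁻⁵ mm/N.
Hence P = δ_free / Σ(L/AE) = 3.68/1.179×10⁻⁵ = 312.2 kN (tensile).
σ_{brass} = P / A = 312200 / 675 = 462.6 MPa.

σ ≈ 463 MPa (tensile)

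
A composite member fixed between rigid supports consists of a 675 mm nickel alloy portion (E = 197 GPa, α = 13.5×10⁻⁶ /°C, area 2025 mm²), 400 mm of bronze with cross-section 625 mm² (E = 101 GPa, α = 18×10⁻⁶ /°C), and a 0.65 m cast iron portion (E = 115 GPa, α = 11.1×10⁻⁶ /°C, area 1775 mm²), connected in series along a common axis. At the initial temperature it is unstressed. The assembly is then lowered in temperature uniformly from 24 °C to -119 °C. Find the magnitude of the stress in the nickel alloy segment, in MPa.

σ ≈ 148 MPa (tensile)

Free thermal contraction of the whole bar: Σ αᵢΔT Lᵢ = 13.5×10⁻⁶×143×675 + 18×10⁻⁶×143×400 + 11.1×10⁻⁶×143×650 = 3.364 mm.
Since the ends are fixed, an axial force P builds up, equal in every segment, with P · Σ Lᵢ/(AᵢEᵢ) = δ_free.
Σ Lᵢ/(AᵢEᵢ) = 675/(2025×197×10³) + 400/(625×101×10³) + 650/(1775×115×10³) = 1.121×10⁻⁵ mm/N.
P = 3.364 / 1.121×10⁻⁵ = 300000 N = 300 kN, tensile.
σ_{nickel alloy} = P / A = 300000 / 2025 = 148.2 MPa.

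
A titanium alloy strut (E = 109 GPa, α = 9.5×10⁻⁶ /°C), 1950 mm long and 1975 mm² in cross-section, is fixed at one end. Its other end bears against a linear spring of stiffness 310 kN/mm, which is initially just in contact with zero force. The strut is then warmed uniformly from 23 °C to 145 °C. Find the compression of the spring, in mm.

Free thermal expansion: δ_free = αΔT L = 9.5×10⁻⁶ × 122 × 1950 = 2.26 mm.
With a force P in the spring, the elastic change of the strut is PL/(AE) and that of the spring is P/k; compatibility requires their sum to equal δ_free.
P [ L/(AE) + 1/k ] = δ_free → P [ 1950/(1975×109×10³) + 1/(310×10³) ] = 2.26.
P = 2.26 / 1.228×10⁻⁵ = 184000 N.
Spring compression = P/k = 184000/(310×10³) = 0.5935 mm.

δ ≈ 0.593 mm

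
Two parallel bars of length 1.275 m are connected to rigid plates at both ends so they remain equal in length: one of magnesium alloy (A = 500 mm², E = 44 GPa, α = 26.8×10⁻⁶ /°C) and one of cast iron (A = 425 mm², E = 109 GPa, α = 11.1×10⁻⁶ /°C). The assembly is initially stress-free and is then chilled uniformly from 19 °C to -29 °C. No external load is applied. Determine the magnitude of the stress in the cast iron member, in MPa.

σ ≈ 26.4 MPa (compressive)

The magnesium alloy has the larger α, so on cooling it would change length more than the cast iron if both were free. The rigid plates force a common final length, so the magnesium alloy is put into tension and the cast iron into compression, with equal and opposite forces P (no external load).
Equating the net (thermal + elastic) strains gives |α₁ − α₂|·ΔT = P·[1/(A₁E₁) + 1/(A₂E₂)].
|α₁ − α₂|·ΔT = 15.7×10⁻⁶ × 48 = 0.0007536.
1/(A₁E₁) + 1/(A₂E₂) = 1/(500×44×10³) + 1/(425×109×10³) = 6.704×10⁻⁸ N⁻¹.
P = 0.0007536 / 6.704×10⁻⁸ = 11240 N = 11.24 kN.
σ_{cast iron} = P/A₂ = 11240/425 = 26.45 MPa, compressive.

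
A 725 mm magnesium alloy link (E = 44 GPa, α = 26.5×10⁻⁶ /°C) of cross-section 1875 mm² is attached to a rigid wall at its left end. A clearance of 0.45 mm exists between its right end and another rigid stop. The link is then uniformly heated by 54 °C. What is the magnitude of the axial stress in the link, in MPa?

Free thermal elongation = αΔT L = 26.5×10⁻⁶ × 54 × 725 = 1.037 mm.
The gap closes (δ_free > 0.45 mm) and the wall then resists a further 1.037 − 0.45 = 0.5875 mm of expansion.
That suppressed elongation corresponds to σ = E·Δ/L = 44×10³ × 0.5875/725 = 35.65 MPa.

σ ≈ 35.7 MPa (compressive)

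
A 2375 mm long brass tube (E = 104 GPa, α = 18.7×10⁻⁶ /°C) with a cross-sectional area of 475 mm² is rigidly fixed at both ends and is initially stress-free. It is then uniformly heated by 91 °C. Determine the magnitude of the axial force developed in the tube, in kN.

P ≈ 84.1 kN (compressive)

With zero net strain, σ = E·αΔT = 104 GPa × 18.7×10⁻⁶ × 91 = 177 MPa.
Axial force P = σA = 177 × 475 = 84060 N = 84.06 kN, compressive.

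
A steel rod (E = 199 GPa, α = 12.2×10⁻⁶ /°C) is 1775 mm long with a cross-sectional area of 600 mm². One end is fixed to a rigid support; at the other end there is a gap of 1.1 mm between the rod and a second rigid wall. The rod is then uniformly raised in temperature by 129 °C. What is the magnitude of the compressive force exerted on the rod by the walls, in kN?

P ≈ 114 kN

If the wall were absent the rod would grow by αΔT L = 12.2×10⁻⁶ × 129 × 1775 = 2.793 mm.
This exceeds the 1.1 mm gap, so the wall pushes back. The portion of expansion that must be recovered elastically is δ_free − gap = 2.793 − 1.1 = 1.693 mm.
Compatibility: PL/(AE) = 1.693 mm, so σ = P/A = E × (1.693/1775) = 189.9 MPa.
P = σA = 189.9 × 600 = 113.9 kN.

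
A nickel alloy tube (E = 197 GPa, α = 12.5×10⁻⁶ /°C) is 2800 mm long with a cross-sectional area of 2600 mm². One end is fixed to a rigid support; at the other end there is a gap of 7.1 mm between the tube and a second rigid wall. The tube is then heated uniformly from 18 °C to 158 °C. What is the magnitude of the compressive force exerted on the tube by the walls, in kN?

Unrestrained expansion: δ_free = αΔT L = 12.5×10⁻⁶ × 140 × 2800 = 4.9 mm.
Since δ_free = 4.9 mm is less than the 7.1 mm gap, the tube never touches the wall. No axial force develops.

P ≈ 0 kN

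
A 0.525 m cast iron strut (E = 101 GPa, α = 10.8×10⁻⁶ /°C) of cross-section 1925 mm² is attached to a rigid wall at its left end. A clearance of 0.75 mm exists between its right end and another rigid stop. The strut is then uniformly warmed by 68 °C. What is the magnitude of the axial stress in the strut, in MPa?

Unrestrained expansion: δ_free = αΔT L = 10.8×10⁻⁶ × 68 × 525 = 0.3856 mm.
This is smaller than the 0.75 mm clearance, so the strut expands freely without reaching the stop — the stress is zero.

σ ≈ 0 MPa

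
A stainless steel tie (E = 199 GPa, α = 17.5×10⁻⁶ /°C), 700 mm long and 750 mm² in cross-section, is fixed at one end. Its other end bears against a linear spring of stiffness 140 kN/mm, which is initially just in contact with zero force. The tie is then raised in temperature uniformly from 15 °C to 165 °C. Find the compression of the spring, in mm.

The unrestrained thermal change is αΔT L = 17.5×10⁻⁶ × 150 × 700 = 1.837 mm.
Let P be the compressive force at the spring. The tie shortens elastically by PL/(AE) and the spring compresses by P/k; together these equal δ_free.
P [ L/(AE) + 1/k ] = δ_free → P [ 700/(750×199×10³) + 1/(140×10³) ] = 1.837.
P = 1.837 / 1.183×10⁻⁵ = 155300 N.
Spring compression = P/k = 155300/(140×10³) = 1.109 mm.

δ ≈ 1.11 mm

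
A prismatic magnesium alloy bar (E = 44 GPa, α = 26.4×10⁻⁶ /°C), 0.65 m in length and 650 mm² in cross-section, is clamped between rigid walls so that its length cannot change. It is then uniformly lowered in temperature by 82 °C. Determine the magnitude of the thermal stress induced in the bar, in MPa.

σ ≈ 95.3 MPa (tensile)

The supports are rigid, so the total axial strain is zero. The restrained thermal strain is ε = αΔT = 26.4×10⁻⁶ × 82 = 2164.8×10⁻⁶.
σ = EαΔT = 44×10³ × 26.4×10⁻⁶ × 82 = 95.25 MPa (tensile; the bar is trying to contract).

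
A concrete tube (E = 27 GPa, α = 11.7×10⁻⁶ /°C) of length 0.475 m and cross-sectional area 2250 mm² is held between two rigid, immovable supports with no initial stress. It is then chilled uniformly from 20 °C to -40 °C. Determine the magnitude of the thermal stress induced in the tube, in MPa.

σ ≈ 19 MPa (tensile)

With length fixed, the mechanical strain must cancel the thermal strain αΔT = 11.7×10⁻⁶ × 60 = 702×10⁻⁶.
σ = EαΔT = 27×10³ × 11.7×10⁻⁶ × 60 = 18.95 MPa (tensile; the tube is trying to contract).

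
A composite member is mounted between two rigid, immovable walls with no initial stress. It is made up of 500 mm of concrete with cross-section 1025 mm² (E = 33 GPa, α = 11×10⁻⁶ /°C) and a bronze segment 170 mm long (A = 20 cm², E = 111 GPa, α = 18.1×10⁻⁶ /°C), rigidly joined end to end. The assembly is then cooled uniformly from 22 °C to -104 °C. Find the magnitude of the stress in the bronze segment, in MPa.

Free thermal contraction of the whole bar: Σ αᵢΔT Lᵢ = 11×10⁻⁶×126×500 + 18.1×10⁻⁶×126×170 = 1.081 mm.
The walls prevent any net length change, so an axial force P (same in every segment) develops. Compatibility: P · Σ Lᵢ/(AᵢEᵢ) = δ_free.
The series flexibility is Σ Lᵢ/(AᵢEᵢ) = 500/(1025×33×10³) + 170/(2000×111×10³) = 1.555×10⁻⁵ mm/N.
So P = 1.081 / 1.555×10⁻⁵ = 69.51 kN, tensile.
σ_{bronze} = P / A = 69510 / 2000 = 34.75 MPa.

σ ≈ 34.8 MPa (tensile)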